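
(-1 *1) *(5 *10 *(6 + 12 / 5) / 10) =-42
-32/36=-8/9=-0.89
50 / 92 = 25 / 46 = 0.54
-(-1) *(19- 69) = -50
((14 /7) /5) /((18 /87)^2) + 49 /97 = 85987 /8730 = 9.85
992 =992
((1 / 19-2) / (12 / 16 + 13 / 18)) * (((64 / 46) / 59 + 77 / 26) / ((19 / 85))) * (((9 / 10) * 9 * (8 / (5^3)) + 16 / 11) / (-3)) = 11.62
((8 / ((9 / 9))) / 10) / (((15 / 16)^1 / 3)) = 2.56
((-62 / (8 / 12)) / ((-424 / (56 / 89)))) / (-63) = -31 / 14151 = -0.00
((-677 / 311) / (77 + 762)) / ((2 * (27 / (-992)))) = 335792 / 7045083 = 0.05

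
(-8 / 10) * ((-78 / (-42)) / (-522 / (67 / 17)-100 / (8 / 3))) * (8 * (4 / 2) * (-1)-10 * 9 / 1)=-738608 / 797055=-0.93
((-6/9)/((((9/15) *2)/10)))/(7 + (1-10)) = 25/9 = 2.78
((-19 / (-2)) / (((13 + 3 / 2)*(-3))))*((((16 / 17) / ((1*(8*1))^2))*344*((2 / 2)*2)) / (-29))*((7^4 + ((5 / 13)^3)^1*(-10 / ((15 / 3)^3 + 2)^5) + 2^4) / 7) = 26.31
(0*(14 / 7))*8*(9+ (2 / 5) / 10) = 0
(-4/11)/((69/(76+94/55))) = -17096/41745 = -0.41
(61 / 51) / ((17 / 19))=1159 / 867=1.34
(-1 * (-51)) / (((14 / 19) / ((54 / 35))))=26163 / 245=106.79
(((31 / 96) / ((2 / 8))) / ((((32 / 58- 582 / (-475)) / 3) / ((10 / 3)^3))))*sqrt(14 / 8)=53378125*sqrt(7) / 1321812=106.84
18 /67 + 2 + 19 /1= 21.27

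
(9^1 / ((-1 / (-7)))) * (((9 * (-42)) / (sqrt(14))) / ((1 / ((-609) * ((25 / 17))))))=25897725 * sqrt(14) / 17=5700024.36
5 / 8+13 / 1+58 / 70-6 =2367 / 280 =8.45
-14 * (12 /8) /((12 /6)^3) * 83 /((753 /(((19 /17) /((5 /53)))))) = -585067 /170680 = -3.43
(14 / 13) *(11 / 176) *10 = 35 / 52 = 0.67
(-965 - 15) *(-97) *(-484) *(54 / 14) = -177463440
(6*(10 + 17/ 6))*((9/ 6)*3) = 693/ 2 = 346.50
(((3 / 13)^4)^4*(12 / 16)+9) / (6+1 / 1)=23954997930723614439 / 18631665057129035548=1.29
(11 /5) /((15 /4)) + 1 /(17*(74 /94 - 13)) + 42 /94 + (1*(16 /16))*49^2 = 2402.03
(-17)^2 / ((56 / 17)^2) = 83521 / 3136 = 26.63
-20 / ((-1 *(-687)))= -20 / 687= -0.03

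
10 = 10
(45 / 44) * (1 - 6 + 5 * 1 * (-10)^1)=-225 / 4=-56.25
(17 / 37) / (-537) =-17 / 19869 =-0.00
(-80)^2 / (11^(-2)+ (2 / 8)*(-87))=-3097600 / 10523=-294.36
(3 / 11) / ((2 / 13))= 39 / 22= 1.77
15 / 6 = 5 / 2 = 2.50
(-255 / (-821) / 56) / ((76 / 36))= 2295 / 873544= 0.00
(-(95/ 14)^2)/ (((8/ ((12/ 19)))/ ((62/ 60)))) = -2945/ 784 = -3.76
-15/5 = -3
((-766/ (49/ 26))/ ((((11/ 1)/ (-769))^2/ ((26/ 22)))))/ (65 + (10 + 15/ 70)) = -23555091352/ 754677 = -31212.15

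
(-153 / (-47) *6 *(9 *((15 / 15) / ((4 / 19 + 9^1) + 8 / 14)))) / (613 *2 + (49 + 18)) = 366282 / 26354357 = 0.01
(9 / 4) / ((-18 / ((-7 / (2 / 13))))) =91 / 16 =5.69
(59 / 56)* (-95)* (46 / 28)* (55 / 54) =-7090325 / 42336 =-167.48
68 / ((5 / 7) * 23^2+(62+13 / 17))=4046 / 26217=0.15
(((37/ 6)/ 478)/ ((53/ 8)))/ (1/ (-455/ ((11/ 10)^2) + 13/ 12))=-20143799/ 27588726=-0.73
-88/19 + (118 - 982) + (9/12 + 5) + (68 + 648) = -11163/76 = -146.88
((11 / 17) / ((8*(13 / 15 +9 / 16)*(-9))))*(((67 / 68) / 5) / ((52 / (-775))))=0.02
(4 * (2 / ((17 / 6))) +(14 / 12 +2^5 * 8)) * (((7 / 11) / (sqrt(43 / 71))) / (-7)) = -26519 * sqrt(3053) / 48246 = -30.37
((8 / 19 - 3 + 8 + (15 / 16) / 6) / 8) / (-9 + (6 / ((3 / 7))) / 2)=-3391 / 9728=-0.35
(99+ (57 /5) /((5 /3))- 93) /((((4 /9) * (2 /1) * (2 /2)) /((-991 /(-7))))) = 2862999 /1400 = 2045.00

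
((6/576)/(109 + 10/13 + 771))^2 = 169/1208240640000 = 0.00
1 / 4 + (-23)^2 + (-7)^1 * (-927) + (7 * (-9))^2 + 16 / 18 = 10988.14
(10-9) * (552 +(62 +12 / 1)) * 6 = 3756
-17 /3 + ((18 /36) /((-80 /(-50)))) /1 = -257 /48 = -5.35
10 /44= 5 /22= 0.23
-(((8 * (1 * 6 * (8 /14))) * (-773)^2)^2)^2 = -173237084506675299201367331045376 /2401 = -72152055188119658143010130000.00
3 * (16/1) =48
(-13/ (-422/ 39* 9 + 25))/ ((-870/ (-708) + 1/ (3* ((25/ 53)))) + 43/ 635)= 189947550/ 2118654913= 0.09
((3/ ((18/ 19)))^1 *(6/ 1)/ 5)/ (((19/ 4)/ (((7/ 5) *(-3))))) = -84/ 25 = -3.36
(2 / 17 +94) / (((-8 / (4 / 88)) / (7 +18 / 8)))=-925 / 187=-4.95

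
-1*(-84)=84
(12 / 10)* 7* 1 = 42 / 5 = 8.40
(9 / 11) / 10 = 9 / 110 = 0.08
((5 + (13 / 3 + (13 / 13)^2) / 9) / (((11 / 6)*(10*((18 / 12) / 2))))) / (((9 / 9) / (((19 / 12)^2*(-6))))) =-54511 / 8910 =-6.12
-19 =-19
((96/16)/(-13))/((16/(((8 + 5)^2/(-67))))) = 39/536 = 0.07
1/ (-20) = -1/ 20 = -0.05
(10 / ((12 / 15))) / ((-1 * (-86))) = 25 / 172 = 0.15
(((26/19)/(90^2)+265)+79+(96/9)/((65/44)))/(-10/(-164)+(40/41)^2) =590608606729/1703095875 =346.79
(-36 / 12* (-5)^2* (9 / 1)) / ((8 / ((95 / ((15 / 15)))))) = -64125 / 8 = -8015.62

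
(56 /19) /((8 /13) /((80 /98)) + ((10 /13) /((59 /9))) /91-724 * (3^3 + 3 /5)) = -19543160 /132492592327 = -0.00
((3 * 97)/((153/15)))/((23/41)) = 19885/391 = 50.86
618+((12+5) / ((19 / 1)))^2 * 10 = 225988 / 361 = 626.01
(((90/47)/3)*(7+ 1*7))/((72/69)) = 805/94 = 8.56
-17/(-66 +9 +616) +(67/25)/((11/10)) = 73971/30745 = 2.41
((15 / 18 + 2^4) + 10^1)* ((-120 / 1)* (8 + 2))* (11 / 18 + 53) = -1726277.78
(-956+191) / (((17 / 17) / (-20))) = 15300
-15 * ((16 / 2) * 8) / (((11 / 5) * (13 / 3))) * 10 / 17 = -144000 / 2431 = -59.23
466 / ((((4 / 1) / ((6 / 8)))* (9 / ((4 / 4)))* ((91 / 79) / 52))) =18407 / 42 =438.26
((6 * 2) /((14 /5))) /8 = 15 /28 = 0.54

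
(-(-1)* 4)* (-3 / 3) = -4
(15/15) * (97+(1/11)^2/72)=845065/8712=97.00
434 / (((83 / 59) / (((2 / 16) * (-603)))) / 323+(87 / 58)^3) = 39898040112 / 310261705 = 128.59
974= 974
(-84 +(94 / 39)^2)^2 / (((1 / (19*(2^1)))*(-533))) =-435.88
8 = 8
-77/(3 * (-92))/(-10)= -77/2760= -0.03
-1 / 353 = -0.00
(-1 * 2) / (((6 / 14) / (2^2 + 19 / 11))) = -294 / 11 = -26.73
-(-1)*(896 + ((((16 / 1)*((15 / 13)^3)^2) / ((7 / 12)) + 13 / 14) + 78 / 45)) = 976520567671 / 1013629890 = 963.39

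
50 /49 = 1.02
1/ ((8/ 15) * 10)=3/ 16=0.19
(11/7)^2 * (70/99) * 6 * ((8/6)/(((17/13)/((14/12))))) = 5720/459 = 12.46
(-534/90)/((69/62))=-5518/1035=-5.33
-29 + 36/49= -1385/49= -28.27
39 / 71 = 0.55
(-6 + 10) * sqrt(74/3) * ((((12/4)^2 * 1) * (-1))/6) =-2 * sqrt(222) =-29.80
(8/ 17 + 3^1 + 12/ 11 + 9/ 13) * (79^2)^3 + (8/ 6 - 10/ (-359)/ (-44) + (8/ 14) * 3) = 4255714758310379513/ 3332238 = 1277134093756.32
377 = 377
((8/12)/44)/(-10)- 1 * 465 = -306901/660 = -465.00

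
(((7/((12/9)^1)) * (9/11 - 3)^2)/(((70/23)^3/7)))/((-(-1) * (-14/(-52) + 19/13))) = 3.59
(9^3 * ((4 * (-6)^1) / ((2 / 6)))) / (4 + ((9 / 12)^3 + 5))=-373248 / 67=-5570.87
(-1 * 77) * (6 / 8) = -231 / 4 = -57.75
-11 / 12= -0.92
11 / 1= 11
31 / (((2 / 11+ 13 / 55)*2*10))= 341 / 92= 3.71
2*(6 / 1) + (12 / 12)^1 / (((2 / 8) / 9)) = 48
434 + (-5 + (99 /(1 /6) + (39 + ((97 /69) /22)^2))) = 2447201497 /2304324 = 1062.00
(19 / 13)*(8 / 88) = 19 / 143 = 0.13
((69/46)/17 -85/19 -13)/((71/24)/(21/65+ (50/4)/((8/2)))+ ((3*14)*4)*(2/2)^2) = -60411549/586753402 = -0.10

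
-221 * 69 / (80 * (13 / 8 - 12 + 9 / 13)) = 198237 / 10070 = 19.69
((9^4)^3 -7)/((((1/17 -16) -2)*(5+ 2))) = -4801302120058/2135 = -2248853452.02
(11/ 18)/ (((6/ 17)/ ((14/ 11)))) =119/ 54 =2.20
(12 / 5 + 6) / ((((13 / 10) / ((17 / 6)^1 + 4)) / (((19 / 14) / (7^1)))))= 779 / 91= 8.56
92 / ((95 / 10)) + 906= 17398 / 19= 915.68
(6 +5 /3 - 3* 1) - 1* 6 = -4 /3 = -1.33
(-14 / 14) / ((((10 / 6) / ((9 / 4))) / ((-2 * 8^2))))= 864 / 5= 172.80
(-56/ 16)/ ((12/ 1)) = -7/ 24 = -0.29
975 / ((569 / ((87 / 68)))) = 84825 / 38692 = 2.19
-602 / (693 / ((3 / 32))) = -43 / 528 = -0.08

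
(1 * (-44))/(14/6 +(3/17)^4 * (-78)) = -11024772/565693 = -19.49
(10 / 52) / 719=5 / 18694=0.00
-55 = -55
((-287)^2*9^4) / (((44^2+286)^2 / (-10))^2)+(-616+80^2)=35248827697539801 / 6094193324164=5784.00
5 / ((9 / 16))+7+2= 161 / 9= 17.89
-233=-233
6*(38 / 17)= 228 / 17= 13.41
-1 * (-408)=408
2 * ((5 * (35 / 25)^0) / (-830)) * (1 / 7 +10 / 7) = -11 / 581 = -0.02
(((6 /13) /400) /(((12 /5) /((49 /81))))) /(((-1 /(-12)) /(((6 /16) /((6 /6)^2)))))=49 /37440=0.00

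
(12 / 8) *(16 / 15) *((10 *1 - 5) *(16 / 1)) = 128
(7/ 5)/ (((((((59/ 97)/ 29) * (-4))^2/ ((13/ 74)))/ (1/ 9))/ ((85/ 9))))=36.67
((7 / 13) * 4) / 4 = 7 / 13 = 0.54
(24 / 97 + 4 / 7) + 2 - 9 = -6.18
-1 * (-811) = 811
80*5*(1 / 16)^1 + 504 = 529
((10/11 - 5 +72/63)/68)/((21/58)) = -6583/54978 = -0.12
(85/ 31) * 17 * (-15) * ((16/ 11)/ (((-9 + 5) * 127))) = 86700/ 43307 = 2.00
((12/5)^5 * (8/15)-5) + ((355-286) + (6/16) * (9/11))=146814451/1375000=106.77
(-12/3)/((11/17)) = -68/11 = -6.18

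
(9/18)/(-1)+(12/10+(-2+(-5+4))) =-23/10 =-2.30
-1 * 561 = -561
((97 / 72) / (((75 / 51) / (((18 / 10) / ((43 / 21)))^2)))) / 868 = 934983 / 1146380000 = 0.00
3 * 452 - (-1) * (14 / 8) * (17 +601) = 4875 / 2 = 2437.50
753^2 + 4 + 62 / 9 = 5103179 / 9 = 567019.89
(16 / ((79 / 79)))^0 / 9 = 1 / 9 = 0.11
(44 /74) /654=11 /12099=0.00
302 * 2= 604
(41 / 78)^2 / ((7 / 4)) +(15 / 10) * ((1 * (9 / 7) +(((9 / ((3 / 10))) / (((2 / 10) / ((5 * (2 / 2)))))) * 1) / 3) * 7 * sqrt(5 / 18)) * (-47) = -65358.59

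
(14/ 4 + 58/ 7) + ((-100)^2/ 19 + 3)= 143933/ 266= 541.10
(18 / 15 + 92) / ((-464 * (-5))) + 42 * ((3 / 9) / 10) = 8353 / 5800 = 1.44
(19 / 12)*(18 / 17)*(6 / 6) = 57 / 34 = 1.68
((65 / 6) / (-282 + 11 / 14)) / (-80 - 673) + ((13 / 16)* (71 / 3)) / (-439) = -2733093883 / 62469229392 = -0.04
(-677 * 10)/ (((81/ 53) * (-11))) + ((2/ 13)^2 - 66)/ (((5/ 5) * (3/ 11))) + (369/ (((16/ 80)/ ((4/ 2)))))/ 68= 1101020815/ 5119686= 215.06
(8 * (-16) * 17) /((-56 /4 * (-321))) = -1088 /2247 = -0.48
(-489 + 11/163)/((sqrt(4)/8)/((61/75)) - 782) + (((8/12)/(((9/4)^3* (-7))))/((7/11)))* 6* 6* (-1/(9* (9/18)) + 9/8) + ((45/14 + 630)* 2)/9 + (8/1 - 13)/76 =35663124094021747/253204779693852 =140.85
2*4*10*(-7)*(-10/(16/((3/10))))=105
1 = 1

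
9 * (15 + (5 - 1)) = 171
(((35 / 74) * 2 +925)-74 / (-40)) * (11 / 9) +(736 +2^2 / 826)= 5143523167 / 2750580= 1869.98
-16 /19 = -0.84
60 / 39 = 20 / 13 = 1.54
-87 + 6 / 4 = -171 / 2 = -85.50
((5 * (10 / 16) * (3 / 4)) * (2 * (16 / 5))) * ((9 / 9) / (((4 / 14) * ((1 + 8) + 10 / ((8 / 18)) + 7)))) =15 / 11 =1.36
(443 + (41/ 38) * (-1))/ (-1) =-16793/ 38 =-441.92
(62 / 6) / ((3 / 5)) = 17.22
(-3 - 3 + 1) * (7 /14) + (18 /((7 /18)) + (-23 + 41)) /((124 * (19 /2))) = -20165 /8246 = -2.45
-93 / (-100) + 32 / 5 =733 / 100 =7.33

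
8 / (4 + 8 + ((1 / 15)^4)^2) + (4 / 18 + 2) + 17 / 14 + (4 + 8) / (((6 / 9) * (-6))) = 4274901562555 / 3875090625126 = 1.10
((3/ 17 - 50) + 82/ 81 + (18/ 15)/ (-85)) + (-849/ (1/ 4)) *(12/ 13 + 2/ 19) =-30109614517/ 8502975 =-3541.07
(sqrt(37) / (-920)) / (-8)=sqrt(37) / 7360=0.00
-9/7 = -1.29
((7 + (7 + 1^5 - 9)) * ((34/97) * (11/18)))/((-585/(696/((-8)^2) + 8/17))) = -16973/680940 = -0.02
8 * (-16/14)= -9.14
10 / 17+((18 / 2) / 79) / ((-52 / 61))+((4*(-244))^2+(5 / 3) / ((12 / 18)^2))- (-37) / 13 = 16631147483 / 17459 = 952583.05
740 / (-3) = -740 / 3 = -246.67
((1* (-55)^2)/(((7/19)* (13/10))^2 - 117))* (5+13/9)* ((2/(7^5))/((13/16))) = -202679840000/8289280014561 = -0.02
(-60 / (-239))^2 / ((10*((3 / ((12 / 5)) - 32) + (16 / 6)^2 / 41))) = -531360 / 2577927851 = -0.00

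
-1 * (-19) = 19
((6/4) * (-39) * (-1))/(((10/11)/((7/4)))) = 9009/80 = 112.61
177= 177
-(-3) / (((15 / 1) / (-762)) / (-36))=27432 / 5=5486.40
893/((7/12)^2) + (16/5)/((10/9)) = 2627.21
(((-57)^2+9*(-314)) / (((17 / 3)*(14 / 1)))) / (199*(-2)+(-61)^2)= 1269 / 790874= 0.00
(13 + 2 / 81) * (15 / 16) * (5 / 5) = 12.21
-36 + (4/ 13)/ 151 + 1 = -68701/ 1963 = -35.00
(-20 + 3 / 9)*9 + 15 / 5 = -174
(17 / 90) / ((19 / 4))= 34 / 855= 0.04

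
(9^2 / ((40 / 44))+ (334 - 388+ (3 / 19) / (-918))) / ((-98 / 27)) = -765264 / 79135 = -9.67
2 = 2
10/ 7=1.43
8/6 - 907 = -2717/3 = -905.67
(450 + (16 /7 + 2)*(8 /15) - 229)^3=3818360547 /343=11132246.49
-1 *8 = -8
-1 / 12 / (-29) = 1 / 348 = 0.00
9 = 9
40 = 40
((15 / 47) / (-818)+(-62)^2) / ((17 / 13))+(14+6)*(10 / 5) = 1947366597 / 653582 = 2979.53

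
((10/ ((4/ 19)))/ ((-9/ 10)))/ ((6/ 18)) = -475/ 3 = -158.33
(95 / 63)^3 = 3.43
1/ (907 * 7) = 1/ 6349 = 0.00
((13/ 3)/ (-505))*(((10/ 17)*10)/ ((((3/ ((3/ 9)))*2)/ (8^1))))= -0.02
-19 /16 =-1.19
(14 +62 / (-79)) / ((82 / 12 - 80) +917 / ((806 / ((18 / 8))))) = -0.19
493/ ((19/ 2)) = 51.89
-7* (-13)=91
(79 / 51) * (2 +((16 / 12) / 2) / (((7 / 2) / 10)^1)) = 6478 / 1071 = 6.05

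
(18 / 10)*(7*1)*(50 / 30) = 21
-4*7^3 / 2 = -686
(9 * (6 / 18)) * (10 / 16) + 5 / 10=19 / 8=2.38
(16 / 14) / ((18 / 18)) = 8 / 7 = 1.14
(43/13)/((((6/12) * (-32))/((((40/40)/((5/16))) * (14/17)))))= -0.54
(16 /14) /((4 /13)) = 26 /7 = 3.71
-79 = -79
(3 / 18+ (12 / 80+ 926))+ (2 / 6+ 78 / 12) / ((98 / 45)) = 683149 / 735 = 929.45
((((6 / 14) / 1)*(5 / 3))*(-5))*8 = -200 / 7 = -28.57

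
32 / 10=16 / 5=3.20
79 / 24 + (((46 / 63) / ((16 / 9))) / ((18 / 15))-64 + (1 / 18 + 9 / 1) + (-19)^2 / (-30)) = -319253 / 5040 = -63.34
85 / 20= 17 / 4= 4.25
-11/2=-5.50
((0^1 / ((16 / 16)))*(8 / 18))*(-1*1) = 0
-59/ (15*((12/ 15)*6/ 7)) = -413/ 72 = -5.74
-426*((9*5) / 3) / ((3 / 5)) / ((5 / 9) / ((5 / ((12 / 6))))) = -47925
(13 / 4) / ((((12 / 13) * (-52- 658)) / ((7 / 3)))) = -1183 / 102240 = -0.01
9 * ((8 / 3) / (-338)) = -12 / 169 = -0.07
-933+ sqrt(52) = -933+ 2*sqrt(13) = -925.79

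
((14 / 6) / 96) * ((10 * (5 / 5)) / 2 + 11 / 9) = 49 / 324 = 0.15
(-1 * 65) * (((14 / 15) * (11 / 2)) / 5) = -1001 / 15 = -66.73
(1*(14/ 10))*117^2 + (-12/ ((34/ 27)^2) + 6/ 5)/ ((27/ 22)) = 249168149/ 13005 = 19159.41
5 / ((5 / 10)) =10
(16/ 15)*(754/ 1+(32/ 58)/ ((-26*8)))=4548112/ 5655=804.26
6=6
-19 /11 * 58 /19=-58 /11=-5.27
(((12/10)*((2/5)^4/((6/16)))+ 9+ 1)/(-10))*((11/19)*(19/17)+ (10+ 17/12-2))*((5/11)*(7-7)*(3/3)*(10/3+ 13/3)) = 0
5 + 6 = 11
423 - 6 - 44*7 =109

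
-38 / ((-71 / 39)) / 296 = 741 / 10508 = 0.07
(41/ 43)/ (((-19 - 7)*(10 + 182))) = -41/ 214656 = -0.00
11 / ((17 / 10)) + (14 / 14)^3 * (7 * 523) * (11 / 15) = 686257 / 255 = 2691.20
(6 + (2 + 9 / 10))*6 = 267 / 5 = 53.40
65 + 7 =72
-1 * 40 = -40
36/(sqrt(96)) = 3 * sqrt(6)/2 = 3.67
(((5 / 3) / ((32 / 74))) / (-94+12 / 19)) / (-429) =3515 / 36530208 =0.00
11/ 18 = 0.61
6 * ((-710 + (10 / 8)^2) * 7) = -238035 / 8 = -29754.38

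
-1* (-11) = 11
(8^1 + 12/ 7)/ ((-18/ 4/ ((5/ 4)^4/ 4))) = -10625/ 8064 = -1.32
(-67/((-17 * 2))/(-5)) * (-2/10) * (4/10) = 67/2125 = 0.03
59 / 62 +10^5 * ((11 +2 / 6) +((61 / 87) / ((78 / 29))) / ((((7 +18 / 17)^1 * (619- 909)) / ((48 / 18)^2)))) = 293945121150571 / 259381278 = 1133254.97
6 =6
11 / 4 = 2.75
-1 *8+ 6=-2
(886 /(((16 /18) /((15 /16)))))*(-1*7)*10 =-2093175 /32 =-65411.72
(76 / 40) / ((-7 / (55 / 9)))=-209 / 126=-1.66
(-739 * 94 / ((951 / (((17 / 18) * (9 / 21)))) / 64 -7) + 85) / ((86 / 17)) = -619066033 / 1390018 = -445.37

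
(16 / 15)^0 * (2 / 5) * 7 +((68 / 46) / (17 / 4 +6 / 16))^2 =2.90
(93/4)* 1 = 93/4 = 23.25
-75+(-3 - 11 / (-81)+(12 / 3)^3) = -1123 / 81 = -13.86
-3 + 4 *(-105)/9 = -149/3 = -49.67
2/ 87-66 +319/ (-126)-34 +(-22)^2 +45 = 1558399/ 3654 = 426.49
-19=-19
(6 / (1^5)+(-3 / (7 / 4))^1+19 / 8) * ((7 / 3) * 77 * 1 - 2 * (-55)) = 324137 / 168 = 1929.39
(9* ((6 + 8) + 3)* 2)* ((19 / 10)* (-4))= -11628 / 5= -2325.60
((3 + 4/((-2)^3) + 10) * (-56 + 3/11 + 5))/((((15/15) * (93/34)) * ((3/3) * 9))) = -850/33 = -25.76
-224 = -224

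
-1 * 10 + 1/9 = -89/9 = -9.89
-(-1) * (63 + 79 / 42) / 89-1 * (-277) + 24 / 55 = 57188017 / 205590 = 278.17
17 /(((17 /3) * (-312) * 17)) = -1 /1768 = -0.00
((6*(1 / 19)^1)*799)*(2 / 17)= 564 / 19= 29.68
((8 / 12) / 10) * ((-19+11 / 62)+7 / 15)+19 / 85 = -237197 / 237150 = -1.00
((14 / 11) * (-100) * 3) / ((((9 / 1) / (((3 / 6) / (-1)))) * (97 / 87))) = 20300 / 1067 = 19.03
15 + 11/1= 26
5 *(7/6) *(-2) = -35/3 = -11.67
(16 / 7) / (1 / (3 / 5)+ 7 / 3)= 4 / 7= 0.57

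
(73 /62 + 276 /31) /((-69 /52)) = -16250 /2139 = -7.60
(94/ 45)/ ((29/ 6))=188/ 435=0.43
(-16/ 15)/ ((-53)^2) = -16/ 42135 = -0.00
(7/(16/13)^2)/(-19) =-1183/4864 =-0.24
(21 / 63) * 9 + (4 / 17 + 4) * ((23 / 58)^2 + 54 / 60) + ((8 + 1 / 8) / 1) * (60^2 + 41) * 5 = 84594264017 / 571880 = 147923.10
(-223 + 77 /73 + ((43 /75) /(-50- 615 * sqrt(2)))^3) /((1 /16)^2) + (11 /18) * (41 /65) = -3899603191948939622337451429 /68633734530916638281250- 1062534092224 * sqrt(2) /20089490261947265625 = -56817.59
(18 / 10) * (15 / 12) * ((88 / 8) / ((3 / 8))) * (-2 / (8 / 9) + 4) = 231 / 2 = 115.50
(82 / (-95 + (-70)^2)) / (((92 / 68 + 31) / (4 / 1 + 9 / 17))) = 287 / 120125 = 0.00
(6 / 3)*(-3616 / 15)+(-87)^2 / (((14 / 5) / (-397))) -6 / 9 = -75156121 / 70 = -1073658.87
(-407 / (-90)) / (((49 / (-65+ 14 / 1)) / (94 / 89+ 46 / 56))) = -32374001 / 3663240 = -8.84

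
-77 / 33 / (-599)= 0.00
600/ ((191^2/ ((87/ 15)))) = 3480/ 36481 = 0.10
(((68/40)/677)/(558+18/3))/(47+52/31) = 527/5761784520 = 0.00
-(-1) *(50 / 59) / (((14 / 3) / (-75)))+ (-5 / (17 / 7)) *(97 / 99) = -10869010 / 695079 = -15.64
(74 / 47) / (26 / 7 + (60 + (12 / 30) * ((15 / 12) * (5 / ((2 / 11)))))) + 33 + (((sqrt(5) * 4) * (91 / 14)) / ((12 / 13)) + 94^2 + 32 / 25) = 169 * sqrt(5) / 6 + 22606625651 / 2548575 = 8933.28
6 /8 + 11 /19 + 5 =481 /76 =6.33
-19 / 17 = -1.12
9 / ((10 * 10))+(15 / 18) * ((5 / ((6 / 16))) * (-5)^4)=6250081 / 900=6944.53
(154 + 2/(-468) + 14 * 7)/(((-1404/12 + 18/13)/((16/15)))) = -471736/202905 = -2.32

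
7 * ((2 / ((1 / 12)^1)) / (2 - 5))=-56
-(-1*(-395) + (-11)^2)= -516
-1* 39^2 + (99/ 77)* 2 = -10629/ 7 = -1518.43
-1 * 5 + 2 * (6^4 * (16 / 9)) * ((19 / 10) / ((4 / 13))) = 142247 / 5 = 28449.40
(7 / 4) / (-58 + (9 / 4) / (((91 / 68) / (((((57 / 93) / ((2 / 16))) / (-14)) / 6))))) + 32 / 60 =34639013 / 68835840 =0.50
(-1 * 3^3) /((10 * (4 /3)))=-81 /40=-2.02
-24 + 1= -23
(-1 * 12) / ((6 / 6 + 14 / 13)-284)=156 / 3665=0.04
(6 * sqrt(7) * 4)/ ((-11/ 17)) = -408 * sqrt(7)/ 11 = -98.13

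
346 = 346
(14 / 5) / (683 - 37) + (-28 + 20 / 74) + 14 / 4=-2895177 / 119510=-24.23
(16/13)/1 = 16/13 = 1.23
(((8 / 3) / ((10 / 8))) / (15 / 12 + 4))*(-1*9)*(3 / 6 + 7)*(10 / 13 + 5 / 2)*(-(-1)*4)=-32640 / 91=-358.68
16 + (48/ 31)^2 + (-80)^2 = 6168080/ 961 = 6418.40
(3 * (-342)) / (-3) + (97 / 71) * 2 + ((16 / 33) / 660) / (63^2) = 344.73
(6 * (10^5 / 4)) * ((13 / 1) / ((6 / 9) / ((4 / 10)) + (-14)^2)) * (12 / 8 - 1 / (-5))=9945000 / 593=16770.66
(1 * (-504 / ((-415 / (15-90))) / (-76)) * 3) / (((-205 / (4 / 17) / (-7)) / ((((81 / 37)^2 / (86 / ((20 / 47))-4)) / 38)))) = 148803480 / 8091107215097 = 0.00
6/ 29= 0.21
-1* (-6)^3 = 216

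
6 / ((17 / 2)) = 12 / 17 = 0.71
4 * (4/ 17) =16/ 17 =0.94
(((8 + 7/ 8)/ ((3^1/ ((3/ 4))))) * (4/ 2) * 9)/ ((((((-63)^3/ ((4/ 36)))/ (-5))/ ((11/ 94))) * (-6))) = -3905/ 2256424128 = -0.00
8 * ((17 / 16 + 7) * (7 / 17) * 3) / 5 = 2709 / 170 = 15.94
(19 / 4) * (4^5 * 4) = 19456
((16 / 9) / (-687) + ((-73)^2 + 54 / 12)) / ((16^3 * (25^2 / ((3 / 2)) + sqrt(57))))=41221268125 / 13186069327872 - 65954029 * sqrt(57) / 8790712885248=0.00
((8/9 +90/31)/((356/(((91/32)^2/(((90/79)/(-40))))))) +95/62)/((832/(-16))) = 170748391/5949904896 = 0.03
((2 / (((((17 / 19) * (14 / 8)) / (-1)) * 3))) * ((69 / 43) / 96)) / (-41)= 437 / 2517564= 0.00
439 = 439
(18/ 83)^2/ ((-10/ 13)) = -2106/ 34445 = -0.06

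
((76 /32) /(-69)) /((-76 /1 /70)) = 35 /1104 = 0.03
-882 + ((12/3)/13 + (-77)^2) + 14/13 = 65629/13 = 5048.38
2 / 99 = 0.02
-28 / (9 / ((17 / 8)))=-119 / 18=-6.61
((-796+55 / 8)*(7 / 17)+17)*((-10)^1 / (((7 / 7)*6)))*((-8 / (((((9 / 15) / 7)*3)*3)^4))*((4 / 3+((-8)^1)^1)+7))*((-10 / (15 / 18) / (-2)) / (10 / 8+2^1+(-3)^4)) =-2513786975000 / 9133876467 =-275.22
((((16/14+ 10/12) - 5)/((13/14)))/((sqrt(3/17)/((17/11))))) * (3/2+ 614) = -2657729 * sqrt(51)/2574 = -7373.73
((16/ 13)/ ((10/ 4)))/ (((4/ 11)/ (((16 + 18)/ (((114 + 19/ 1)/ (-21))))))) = -8976/ 1235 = -7.27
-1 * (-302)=302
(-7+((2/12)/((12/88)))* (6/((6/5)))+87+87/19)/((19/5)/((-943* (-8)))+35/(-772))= -112897619680/55811493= -2022.84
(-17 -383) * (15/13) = -6000/13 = -461.54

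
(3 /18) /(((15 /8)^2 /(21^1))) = 224 /225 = 1.00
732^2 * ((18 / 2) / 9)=535824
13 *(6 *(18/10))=140.40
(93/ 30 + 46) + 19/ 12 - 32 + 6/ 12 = 19.18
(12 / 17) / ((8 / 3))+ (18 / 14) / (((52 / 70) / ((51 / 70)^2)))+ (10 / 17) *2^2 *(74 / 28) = 3206213 / 433160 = 7.40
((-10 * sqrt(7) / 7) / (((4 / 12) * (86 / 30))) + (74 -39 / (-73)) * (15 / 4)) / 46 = 81615 / 13432 -225 * sqrt(7) / 6923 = 5.99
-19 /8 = -2.38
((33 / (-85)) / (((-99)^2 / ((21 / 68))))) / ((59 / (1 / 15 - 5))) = 0.00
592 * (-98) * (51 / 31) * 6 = -17752896 / 31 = -572674.06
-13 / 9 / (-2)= 13 / 18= 0.72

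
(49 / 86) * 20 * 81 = 39690 / 43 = 923.02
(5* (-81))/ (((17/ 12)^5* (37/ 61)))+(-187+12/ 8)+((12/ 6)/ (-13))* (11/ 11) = -413417298903/ 1365902434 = -302.67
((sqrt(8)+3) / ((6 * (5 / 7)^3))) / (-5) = -343 / 1250-343 * sqrt(2) / 1875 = -0.53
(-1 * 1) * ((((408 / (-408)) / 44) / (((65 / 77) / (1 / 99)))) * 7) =49 / 25740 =0.00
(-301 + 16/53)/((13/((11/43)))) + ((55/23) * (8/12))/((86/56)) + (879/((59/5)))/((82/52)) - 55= -62508296222/4945072197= -12.64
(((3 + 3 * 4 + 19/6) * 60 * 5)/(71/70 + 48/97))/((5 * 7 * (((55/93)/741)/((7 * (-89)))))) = -9078569676540/112717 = -80543038.55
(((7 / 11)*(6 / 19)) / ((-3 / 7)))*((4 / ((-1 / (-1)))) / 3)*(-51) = 6664 / 209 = 31.89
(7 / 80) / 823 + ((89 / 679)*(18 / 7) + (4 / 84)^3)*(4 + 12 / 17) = 1595410099723 / 1005468251760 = 1.59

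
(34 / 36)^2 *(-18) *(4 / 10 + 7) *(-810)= 96237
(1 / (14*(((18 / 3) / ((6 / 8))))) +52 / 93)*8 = 5917 / 1302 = 4.54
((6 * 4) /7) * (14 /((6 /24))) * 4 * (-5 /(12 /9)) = -2880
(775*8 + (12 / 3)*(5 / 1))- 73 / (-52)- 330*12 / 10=302921 / 52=5825.40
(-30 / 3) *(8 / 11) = -80 / 11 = -7.27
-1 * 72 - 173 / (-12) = -691 / 12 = -57.58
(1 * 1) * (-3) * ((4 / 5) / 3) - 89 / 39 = -601 / 195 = -3.08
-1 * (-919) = 919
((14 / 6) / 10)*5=7 / 6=1.17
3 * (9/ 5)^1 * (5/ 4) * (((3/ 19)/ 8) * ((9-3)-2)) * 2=81/ 76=1.07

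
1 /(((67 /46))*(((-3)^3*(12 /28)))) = -322 /5427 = -0.06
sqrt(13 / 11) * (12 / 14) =0.93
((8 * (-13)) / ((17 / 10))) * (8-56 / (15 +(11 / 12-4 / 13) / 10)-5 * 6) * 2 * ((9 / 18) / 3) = 125684000 / 239649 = 524.45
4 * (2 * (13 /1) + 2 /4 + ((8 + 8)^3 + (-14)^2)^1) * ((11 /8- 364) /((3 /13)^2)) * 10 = -2352474085 /2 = -1176237042.50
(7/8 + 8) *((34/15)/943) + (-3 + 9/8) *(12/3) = -423143/56580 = -7.48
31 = 31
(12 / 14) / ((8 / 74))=111 / 14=7.93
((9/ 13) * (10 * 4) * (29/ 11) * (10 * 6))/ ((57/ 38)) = 417600/ 143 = 2920.28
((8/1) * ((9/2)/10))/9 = 2/5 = 0.40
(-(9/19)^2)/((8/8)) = -81/361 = -0.22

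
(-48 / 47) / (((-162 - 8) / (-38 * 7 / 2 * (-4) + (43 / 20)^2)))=13701 / 4250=3.22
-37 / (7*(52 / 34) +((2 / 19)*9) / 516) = -1027786 / 297439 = -3.46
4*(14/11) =56/11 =5.09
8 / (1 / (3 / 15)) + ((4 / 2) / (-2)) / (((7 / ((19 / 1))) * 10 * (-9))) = 1.63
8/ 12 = 2/ 3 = 0.67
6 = 6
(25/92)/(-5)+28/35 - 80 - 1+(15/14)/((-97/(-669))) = -22758593/312340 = -72.86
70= 70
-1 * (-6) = 6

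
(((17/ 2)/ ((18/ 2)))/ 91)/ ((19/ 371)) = 901/ 4446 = 0.20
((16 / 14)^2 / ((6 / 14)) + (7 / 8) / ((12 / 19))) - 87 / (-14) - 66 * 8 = -115887 / 224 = -517.35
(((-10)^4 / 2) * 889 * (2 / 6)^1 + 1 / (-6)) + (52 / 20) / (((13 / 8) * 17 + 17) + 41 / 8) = 2948516439 / 1990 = 1481666.55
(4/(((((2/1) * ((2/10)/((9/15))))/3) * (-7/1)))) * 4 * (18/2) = -648/7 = -92.57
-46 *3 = -138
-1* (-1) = 1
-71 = -71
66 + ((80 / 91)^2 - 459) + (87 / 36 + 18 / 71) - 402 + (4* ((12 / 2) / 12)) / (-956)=-1334761278841 / 1686243468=-791.56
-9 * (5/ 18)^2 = -25/ 36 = -0.69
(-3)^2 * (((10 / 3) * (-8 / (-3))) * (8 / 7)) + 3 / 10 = 6421 / 70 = 91.73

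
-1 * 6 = -6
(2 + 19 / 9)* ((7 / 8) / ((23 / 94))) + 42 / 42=13001 / 828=15.70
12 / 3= 4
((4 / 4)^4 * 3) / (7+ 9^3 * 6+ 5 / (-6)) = 18 / 26281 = 0.00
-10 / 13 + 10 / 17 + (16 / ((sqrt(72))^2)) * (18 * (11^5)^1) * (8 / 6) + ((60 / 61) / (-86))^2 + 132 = 3918671950478128 / 4561525527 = 859070.49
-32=-32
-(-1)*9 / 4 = 9 / 4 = 2.25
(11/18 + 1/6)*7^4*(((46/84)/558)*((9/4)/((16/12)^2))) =55223/23808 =2.32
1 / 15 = 0.07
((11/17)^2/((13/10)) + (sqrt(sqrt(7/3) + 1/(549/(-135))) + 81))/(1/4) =329.82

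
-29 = -29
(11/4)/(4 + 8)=11/48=0.23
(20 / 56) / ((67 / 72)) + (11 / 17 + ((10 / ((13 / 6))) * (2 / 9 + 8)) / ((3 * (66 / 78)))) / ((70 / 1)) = 0.61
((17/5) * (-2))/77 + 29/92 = 8037/35420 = 0.23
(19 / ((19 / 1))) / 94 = 1 / 94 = 0.01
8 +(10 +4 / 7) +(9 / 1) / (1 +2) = 151 / 7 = 21.57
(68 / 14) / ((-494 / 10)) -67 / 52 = -9591 / 6916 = -1.39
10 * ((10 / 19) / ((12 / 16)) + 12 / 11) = 11240 / 627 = 17.93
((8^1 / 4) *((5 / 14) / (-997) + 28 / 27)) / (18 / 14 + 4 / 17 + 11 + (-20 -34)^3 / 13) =-86342269 / 503892615474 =-0.00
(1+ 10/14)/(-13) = -12/91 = -0.13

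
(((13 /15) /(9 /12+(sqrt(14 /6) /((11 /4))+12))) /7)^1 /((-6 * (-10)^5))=26741 /1649149250000- 143 * sqrt(21) /927646453125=0.00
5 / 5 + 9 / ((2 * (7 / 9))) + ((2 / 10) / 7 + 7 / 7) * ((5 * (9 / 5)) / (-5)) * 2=1079 / 350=3.08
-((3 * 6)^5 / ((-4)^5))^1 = 59049 / 32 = 1845.28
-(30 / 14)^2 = -225 / 49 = -4.59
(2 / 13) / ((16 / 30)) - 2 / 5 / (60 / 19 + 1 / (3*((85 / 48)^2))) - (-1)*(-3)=-16509073 / 5825196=-2.83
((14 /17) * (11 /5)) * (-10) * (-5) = 1540 /17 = 90.59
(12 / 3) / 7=4 / 7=0.57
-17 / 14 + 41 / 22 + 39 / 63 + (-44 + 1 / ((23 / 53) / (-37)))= -680024 / 5313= -127.99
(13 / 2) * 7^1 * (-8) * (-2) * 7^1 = 5096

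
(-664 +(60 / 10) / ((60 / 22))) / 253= -3309 / 1265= -2.62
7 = 7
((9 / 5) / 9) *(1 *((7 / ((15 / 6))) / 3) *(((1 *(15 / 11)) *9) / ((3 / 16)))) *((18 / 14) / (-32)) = -27 / 55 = -0.49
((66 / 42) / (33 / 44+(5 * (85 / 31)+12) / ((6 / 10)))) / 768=341 / 7266112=0.00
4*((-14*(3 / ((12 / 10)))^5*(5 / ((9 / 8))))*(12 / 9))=-32407.41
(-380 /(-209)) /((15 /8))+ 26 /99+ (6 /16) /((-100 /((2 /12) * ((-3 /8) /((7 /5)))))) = 2186537 /1774080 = 1.23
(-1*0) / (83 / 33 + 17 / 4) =0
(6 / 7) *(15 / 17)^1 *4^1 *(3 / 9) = 120 / 119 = 1.01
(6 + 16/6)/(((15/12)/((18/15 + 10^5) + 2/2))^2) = 104004576050336/1875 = 55469107226.85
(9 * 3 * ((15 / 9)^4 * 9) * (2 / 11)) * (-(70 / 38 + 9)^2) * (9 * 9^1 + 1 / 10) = -12905848500 / 3971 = -3250024.80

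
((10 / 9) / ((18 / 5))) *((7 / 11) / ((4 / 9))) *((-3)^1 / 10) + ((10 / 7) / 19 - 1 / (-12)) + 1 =36023 / 35112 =1.03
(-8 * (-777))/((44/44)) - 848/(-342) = 1063360/171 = 6218.48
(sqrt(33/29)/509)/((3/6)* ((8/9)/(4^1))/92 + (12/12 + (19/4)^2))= 3312* sqrt(957)/1151992723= 0.00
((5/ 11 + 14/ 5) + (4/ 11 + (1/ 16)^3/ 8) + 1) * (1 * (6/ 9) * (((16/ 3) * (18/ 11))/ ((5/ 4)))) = 21.50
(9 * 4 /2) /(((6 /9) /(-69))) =-1863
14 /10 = 7 /5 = 1.40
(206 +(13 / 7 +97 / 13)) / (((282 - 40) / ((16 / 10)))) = 78376 / 55055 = 1.42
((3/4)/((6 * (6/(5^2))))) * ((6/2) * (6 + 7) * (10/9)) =22.57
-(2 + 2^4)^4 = -104976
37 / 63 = 0.59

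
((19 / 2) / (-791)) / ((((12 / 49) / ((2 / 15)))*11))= -133 / 223740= -0.00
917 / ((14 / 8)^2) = 299.43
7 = 7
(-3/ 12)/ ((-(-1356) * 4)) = -1/ 21696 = -0.00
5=5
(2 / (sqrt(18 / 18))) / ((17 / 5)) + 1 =1.59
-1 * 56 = -56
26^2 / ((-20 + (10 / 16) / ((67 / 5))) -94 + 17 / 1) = -362336 / 51967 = -6.97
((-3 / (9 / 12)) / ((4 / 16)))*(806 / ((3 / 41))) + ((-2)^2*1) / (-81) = -14275876 / 81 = -176245.38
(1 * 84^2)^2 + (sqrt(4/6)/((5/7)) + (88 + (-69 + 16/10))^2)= 7 * sqrt(6)/15 + 1244689009/25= 49787561.50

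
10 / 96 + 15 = 15.10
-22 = -22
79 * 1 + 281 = 360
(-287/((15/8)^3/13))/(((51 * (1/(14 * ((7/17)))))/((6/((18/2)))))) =-374413312/8778375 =-42.65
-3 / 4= -0.75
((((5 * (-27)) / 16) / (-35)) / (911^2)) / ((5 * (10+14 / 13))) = 39 / 7436092160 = 0.00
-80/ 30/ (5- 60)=8/ 165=0.05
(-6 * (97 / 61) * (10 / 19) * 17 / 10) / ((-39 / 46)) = 151708 / 15067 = 10.07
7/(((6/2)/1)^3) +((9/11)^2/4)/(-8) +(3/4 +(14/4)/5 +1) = 1405249/522720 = 2.69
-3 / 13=-0.23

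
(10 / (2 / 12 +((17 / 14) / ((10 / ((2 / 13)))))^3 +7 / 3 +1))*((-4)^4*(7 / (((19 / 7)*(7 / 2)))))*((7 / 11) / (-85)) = -37811178496000 / 9371049626389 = -4.03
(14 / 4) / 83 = 7 / 166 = 0.04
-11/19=-0.58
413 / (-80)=-413 / 80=-5.16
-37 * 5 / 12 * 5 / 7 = -925 / 84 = -11.01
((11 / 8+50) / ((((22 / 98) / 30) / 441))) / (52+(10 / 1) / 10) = 133219485 / 2332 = 57126.71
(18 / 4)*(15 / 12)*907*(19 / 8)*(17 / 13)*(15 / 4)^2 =2966230125 / 13312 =222823.78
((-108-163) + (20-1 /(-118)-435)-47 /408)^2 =272776967753521 /579461184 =470742.43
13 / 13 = 1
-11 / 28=-0.39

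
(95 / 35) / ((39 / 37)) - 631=-171560 / 273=-628.42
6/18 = 0.33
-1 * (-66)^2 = -4356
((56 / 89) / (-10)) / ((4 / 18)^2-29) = 0.00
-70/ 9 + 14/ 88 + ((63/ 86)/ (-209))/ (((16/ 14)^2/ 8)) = -898849/ 117648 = -7.64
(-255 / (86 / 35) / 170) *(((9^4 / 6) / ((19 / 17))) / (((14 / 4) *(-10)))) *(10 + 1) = 1226907 / 6536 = 187.72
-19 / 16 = -1.19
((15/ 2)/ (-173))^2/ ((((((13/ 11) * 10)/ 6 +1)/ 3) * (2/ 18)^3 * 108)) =601425/ 46928672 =0.01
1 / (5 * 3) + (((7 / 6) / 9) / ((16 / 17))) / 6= 2323 / 25920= 0.09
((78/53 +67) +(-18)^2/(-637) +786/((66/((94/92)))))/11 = 1368883983/187913726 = 7.28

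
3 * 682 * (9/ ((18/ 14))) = 14322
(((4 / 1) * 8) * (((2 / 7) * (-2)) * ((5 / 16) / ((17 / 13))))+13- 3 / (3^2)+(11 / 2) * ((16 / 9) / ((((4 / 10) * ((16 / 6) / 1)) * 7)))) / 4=2.40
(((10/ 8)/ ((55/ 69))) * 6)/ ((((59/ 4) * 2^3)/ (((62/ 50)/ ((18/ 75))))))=2139/ 5192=0.41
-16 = -16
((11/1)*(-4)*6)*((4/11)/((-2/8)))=384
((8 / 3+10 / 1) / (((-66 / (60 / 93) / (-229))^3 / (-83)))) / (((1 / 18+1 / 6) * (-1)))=53067.97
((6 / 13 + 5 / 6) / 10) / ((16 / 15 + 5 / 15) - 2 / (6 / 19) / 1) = -101 / 3848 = -0.03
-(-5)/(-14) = -5/14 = -0.36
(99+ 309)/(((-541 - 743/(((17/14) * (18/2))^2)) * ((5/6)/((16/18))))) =-0.80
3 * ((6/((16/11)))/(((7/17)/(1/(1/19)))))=31977/56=571.02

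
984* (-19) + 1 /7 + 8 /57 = -7459591 /399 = -18695.72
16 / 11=1.45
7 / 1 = 7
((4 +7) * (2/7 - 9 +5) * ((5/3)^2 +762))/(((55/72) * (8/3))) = -536874/35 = -15339.26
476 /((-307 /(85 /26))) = -20230 /3991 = -5.07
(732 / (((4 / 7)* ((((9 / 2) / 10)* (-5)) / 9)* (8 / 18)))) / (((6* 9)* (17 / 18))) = -3843 / 17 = -226.06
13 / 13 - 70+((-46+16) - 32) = -131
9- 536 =-527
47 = 47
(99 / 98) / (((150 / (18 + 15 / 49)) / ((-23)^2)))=65.22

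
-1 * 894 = -894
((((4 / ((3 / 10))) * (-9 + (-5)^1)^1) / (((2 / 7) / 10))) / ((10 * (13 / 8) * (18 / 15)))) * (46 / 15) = -360640 / 351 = -1027.46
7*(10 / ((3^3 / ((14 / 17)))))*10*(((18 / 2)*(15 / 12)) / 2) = 6125 / 51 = 120.10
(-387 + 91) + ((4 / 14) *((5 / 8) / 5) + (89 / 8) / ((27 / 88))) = -196337 / 756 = -259.71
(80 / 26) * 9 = 360 / 13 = 27.69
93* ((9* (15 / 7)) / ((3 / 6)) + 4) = 27714 / 7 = 3959.14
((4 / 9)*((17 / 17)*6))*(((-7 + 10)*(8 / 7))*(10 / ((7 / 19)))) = 12160 / 49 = 248.16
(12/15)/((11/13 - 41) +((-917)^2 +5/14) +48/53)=38584/40554200755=0.00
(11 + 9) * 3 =60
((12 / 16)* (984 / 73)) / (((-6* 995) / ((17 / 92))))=-2091 / 6682420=-0.00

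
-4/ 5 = -0.80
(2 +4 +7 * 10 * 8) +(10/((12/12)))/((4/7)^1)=1167/2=583.50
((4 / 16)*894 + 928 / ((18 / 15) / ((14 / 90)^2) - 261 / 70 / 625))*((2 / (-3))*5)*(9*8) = -294255833240 / 5061891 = -58131.60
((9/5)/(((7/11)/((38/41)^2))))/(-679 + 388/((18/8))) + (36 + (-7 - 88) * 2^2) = -92271981764/268228765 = -344.00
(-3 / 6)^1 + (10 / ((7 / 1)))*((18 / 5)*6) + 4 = 481 / 14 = 34.36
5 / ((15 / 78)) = 26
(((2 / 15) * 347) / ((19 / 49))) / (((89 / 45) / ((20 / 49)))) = 24.62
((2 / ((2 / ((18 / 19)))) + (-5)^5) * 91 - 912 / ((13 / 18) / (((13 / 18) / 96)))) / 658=-10803335 / 25004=-432.06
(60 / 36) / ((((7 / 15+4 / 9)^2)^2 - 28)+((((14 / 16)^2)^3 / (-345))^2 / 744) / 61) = -3758511094016193331200000 / 61588981211755473075001573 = -0.06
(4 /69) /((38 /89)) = 178 /1311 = 0.14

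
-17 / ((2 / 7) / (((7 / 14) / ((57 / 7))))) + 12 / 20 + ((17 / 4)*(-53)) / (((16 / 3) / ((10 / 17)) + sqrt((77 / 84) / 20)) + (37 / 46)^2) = -177723277734421 / 6769426800615 + 3782051115*sqrt(165) / 95009498956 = -25.74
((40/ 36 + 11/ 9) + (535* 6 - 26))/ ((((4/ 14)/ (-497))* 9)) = -33255761/ 54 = -615847.43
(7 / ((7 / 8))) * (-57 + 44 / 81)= -36584 / 81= -451.65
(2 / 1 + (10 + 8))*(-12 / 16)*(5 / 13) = -75 / 13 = -5.77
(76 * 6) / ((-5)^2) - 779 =-19019 / 25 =-760.76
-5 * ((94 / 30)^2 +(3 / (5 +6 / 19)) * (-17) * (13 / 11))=7.60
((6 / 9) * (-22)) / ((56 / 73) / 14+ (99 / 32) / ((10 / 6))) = -7.67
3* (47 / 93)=1.52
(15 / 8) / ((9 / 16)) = 10 / 3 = 3.33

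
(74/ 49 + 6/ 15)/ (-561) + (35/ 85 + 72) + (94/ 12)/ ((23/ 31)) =82.97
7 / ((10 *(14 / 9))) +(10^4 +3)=200069 / 20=10003.45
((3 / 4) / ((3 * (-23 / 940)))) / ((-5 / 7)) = 329 / 23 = 14.30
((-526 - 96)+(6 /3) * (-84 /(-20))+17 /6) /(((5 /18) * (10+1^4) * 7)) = -54969 /1925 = -28.56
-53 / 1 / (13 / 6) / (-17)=318 / 221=1.44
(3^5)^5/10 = 847288609443/10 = 84728860944.30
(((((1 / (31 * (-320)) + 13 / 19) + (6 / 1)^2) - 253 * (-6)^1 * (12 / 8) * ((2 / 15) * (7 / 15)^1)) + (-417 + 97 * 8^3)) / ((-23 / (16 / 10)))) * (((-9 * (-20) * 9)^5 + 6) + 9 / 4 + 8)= -415767190242932127918740781 / 10837600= -38363400590807201586.95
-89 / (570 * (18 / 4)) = -89 / 2565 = -0.03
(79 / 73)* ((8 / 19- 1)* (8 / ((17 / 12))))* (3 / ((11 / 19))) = -22752 / 1241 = -18.33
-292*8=-2336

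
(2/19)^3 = 8/6859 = 0.00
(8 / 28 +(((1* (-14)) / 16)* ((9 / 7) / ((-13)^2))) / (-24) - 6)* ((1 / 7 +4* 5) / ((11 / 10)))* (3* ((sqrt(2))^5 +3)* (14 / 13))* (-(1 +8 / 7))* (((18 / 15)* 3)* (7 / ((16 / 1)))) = 6737647635 / 1968512 +2245882545* sqrt(2) / 492128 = 9876.64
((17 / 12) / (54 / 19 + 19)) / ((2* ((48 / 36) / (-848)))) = -17119 / 830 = -20.63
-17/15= -1.13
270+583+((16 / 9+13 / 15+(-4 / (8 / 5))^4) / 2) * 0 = 853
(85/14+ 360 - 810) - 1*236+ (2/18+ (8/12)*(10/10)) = -85573/126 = -679.15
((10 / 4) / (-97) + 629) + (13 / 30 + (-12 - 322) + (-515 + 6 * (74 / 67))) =-20760949 / 97485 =-212.97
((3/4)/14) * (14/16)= 3/64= 0.05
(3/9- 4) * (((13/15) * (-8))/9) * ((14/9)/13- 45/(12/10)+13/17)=-6408908/61965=-103.43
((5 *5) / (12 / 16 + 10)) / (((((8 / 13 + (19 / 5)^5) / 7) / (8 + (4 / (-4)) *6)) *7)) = 8125000 / 1385214341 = 0.01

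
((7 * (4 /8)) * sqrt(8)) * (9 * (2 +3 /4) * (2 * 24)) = 8316 * sqrt(2) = 11760.60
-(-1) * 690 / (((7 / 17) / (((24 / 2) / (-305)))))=-28152 / 427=-65.93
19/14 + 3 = 61/14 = 4.36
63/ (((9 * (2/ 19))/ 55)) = 7315/ 2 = 3657.50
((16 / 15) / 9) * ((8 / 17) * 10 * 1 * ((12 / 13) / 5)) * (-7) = -7168 / 9945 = -0.72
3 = 3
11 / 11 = 1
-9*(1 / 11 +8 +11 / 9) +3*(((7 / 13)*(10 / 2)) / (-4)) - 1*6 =-52531 / 572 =-91.84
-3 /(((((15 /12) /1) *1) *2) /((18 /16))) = -27 /20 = -1.35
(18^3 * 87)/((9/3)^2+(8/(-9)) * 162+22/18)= -1141614/301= -3792.74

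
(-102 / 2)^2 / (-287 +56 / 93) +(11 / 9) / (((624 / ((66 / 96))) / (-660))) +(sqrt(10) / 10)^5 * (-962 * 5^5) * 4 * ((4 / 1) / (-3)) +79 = 13767436811 / 199442880 +48100 * sqrt(10) / 3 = 50770.88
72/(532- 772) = -3/10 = -0.30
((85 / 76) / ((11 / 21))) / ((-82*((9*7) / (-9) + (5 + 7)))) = -357 / 68552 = -0.01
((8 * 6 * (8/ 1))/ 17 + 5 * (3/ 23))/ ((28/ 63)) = 81783/ 1564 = 52.29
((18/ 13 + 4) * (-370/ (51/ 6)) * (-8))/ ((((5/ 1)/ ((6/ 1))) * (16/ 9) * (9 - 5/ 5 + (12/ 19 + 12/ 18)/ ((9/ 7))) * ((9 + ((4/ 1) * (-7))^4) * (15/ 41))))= 196111692/ 313928470115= 0.00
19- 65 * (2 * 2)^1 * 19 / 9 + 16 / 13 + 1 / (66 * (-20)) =-27215359 / 51480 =-528.66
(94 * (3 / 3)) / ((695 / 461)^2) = 19976974 / 483025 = 41.36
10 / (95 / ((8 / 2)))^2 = 32 / 1805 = 0.02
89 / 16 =5.56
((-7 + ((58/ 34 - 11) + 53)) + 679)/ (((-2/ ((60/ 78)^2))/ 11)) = -6691850/ 2873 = -2329.22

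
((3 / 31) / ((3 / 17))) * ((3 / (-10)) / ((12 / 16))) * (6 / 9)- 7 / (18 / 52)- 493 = -716149 / 1395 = -513.37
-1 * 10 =-10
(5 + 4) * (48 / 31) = 432 / 31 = 13.94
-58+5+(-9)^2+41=69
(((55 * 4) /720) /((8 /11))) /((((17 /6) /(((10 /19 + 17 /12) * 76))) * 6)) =53603 /14688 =3.65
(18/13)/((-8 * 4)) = -9/208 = -0.04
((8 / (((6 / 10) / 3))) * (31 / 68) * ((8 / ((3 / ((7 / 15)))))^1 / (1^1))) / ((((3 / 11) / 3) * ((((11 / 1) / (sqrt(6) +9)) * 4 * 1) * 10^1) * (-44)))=-217 / 1870 -217 * sqrt(6) / 16830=-0.15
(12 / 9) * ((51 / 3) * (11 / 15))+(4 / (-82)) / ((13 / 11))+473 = 489.58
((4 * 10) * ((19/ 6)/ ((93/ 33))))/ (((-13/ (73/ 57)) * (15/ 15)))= -16060/ 3627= -4.43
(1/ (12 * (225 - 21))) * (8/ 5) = 1/ 1530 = 0.00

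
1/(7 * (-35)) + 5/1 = 1224/245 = 5.00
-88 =-88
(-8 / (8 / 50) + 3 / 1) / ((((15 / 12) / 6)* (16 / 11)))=-155.10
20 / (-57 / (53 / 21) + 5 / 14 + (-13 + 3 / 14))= -742 / 1299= -0.57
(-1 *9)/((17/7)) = -63/17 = -3.71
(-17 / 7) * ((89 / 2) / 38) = -1513 / 532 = -2.84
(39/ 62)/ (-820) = -39/ 50840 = -0.00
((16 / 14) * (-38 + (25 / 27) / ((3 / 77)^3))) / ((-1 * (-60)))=22771246 / 76545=297.49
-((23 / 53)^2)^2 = -279841 / 7890481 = -0.04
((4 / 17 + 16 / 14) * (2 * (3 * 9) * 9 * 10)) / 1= 797040 / 119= 6697.82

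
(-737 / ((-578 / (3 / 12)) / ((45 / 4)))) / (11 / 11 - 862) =-11055 / 2654176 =-0.00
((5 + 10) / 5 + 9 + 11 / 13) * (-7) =-1169 / 13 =-89.92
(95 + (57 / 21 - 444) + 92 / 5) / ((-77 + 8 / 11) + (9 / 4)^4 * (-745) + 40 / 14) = 1700864 / 99426035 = 0.02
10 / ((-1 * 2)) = -5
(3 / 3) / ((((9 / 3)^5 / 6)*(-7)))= -2 / 567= -0.00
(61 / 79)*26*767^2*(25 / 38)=11662829425 / 1501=7770039.59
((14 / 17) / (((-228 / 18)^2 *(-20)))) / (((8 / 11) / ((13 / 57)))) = -0.00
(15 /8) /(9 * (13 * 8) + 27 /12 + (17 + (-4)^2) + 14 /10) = 75 /38906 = 0.00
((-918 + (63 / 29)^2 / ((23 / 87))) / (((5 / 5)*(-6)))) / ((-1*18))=-22237 / 2668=-8.33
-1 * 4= -4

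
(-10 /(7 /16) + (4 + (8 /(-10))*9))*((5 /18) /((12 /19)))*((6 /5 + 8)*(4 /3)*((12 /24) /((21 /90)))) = -132848 /441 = -301.24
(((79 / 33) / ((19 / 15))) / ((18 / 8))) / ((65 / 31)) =9796 / 24453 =0.40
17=17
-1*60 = -60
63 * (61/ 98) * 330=90585/ 7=12940.71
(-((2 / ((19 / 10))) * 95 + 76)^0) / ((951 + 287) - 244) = -1 / 994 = -0.00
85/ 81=1.05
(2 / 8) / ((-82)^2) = 1 / 26896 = 0.00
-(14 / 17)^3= -2744 / 4913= -0.56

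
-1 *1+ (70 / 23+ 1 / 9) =446 / 207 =2.15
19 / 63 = 0.30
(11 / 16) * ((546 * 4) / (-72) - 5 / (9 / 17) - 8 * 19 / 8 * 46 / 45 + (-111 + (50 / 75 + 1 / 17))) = -29711 / 255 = -116.51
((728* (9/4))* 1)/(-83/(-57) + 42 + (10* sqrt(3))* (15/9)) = 231267582/3428029 - 88697700* sqrt(3)/3428029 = 22.65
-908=-908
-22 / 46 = -11 / 23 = -0.48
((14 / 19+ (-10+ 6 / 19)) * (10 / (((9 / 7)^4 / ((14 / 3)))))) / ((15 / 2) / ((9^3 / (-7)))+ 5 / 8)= -18286016 / 66177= -276.32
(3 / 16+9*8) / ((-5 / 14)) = -1617 / 8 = -202.12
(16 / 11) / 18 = 8 / 99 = 0.08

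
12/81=4/27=0.15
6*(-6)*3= -108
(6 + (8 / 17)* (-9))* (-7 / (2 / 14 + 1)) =-735 / 68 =-10.81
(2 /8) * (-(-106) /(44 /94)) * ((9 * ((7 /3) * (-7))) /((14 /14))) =-366177 /44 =-8322.20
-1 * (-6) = 6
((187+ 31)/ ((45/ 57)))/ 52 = 2071/ 390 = 5.31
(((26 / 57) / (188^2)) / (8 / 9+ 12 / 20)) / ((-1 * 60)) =-13 / 89985824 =-0.00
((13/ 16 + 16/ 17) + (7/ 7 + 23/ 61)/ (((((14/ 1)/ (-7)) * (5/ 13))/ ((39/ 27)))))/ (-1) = 207097/ 248880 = 0.83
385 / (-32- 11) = -385 / 43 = -8.95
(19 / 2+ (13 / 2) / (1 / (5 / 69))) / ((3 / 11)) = 7568 / 207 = 36.56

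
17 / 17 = 1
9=9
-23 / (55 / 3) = -1.25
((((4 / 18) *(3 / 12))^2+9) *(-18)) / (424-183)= -2917 / 4338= -0.67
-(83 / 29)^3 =-571787 / 24389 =-23.44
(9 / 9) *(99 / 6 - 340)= -647 / 2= -323.50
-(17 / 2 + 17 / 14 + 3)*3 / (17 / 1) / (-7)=267 / 833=0.32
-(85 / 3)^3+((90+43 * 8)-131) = -605944 / 27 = -22442.37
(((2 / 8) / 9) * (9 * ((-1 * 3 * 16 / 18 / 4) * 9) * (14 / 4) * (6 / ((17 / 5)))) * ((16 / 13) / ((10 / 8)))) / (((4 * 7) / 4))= -288 / 221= -1.30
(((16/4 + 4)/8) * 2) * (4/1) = 8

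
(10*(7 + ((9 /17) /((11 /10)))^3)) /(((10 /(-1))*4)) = -46503421 /26156812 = -1.78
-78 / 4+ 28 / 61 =-2323 / 122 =-19.04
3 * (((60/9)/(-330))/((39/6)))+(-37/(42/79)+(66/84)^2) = -5800721/84084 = -68.99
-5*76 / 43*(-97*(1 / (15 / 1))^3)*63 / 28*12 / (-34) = -3686 / 18275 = -0.20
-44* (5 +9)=-616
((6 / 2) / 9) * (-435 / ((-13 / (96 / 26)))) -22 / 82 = 283501 / 6929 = 40.92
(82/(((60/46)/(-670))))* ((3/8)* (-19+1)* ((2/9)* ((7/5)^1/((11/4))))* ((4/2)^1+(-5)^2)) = 47764836/55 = 868451.56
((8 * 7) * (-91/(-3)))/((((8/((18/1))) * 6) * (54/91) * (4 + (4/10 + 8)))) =289835/3348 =86.57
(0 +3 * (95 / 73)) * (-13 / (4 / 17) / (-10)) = 12597 / 584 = 21.57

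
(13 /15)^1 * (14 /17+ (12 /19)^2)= 97526 /92055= 1.06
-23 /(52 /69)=-1587 /52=-30.52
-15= -15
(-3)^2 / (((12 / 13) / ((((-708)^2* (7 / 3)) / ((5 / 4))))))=45615024 / 5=9123004.80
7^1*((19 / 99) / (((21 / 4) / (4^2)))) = 1216 / 297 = 4.09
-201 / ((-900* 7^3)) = 67 / 102900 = 0.00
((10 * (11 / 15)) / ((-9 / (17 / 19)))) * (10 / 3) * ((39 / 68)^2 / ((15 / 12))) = -1859 / 2907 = -0.64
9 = 9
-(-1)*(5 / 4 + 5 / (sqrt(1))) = 25 / 4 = 6.25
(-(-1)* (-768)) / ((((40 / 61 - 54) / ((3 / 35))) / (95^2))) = 126840960 / 11389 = 11137.15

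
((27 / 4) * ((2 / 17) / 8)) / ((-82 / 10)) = -135 / 11152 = -0.01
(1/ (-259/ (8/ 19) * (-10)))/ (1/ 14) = 8/ 3515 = 0.00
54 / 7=7.71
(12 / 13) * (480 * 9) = 51840 / 13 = 3987.69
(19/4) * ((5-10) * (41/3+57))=-5035/3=-1678.33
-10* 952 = -9520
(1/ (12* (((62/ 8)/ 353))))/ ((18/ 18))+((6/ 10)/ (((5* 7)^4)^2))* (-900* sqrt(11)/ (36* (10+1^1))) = 353/ 93 - 3* sqrt(11)/ 4954125859375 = 3.80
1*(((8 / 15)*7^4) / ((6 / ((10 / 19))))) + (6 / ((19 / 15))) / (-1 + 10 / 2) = 38821 / 342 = 113.51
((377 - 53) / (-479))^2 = 104976 / 229441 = 0.46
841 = 841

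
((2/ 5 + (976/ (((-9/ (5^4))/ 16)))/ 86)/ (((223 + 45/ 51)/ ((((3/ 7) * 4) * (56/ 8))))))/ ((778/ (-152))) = 63047599984/ 477472215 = 132.04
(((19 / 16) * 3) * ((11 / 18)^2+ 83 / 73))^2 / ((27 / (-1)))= -460735500625 / 429632335872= -1.07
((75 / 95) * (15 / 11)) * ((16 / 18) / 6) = 0.16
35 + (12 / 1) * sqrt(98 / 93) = 28 * sqrt(186) / 31 + 35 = 47.32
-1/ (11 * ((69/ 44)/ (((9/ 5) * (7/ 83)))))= -84/ 9545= -0.01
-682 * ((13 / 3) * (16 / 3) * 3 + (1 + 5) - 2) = -150040 / 3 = -50013.33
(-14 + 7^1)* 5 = -35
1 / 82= 0.01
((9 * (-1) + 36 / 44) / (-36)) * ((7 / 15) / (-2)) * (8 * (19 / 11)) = -266 / 363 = -0.73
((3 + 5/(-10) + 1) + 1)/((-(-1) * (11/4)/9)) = 162/11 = 14.73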